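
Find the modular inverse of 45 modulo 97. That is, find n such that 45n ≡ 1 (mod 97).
69

Using Extended Euclidean Algorithm:
gcd(45, 97) = 1
Bezout coefficients: 45 × -28 + 97 × 13 = 1
So 45 × -28 ≡ 1 (mod 97)
The inverse is -28 mod 97 = 69
Verification: 45 × 69 = 3105 = 32 × 97 + 1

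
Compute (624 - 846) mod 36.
30

(624 - 846) = -222
-222 mod 36 = 30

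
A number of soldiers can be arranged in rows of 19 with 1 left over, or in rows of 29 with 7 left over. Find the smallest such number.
M = 19 × 29 = 551. M₁ = 29, y₁ ≡ 2 (mod 19). M₂ = 19, y₂ ≡ 26 (mod 29). y = 1×29×2 + 7×19×26 ≡ 210 (mod 551). The smallest positive such number is 210.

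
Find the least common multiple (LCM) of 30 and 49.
1470

First find GCD(30, 49) using the Euclidean algorithm:
30 = 0 × 49 + 30
49 = 1 × 30 + 19
30 = 1 × 19 + 11
19 = 1 × 11 + 8
11 = 1 × 8 + 3
8 = 2 × 3 + 2
3 = 1 × 2 + 1
2 = 2 × 1 + 0
GCD(30, 49) = 1

LCM formula: LCM(a, b) = (a × b) / GCD(a, b)
LCM(30, 49) = (30 × 49) / 1
LCM(30, 49) = 1470 / 1
LCM(30, 49) = 1470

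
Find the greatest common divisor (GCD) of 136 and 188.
4

Using the Euclidean algorithm:
136 = 0 × 188 + 136
188 = 1 × 136 + 52
136 = 2 × 52 + 32
52 = 1 × 32 + 20
32 = 1 × 20 + 12
20 = 1 × 12 + 8
12 = 1 × 8 + 4
8 = 2 × 4 + 0

GCD(136, 188) = 4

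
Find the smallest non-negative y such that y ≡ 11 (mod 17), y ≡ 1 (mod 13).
79

Using the Chinese Remainder Theorem:
M = product of moduli = 221
For equation 1: M_1 = 13, 13 ≡ 13 (mod 17), inverse of 13 mod 17 is 4 (check: 13 × 4 = 52 ≡ 1 (mod 17))
For equation 2: M_2 = 17, 17 ≡ 4 (mod 13), inverse of 17 mod 13 is 10 (check: 4 × 10 = 40 ≡ 1 (mod 13))
Combine: y ≡ Σ r_i×M_i×(M_i⁻¹ mod m_i) = 11×13×4 + 1×17×10 = 572 + 170 = 742
742 mod 221 = 79
y ≡ 79 (mod 221)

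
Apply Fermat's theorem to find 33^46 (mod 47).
By Fermat's Little Theorem, 33^{46} ≡ 1 (mod 47) since 47 is prime and gcd(33, 47) = 1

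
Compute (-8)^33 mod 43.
Using repeated squaring. (-8) ≡ 35 (mod 43). 33 = 32 + 1 (binary 100001). Repeated squaring mod 43: 35^1 ≡ 35; 35^2 ≡ 35² = 1225 ≡ 21; 35^4 ≡ 21² = 441 ≡ 11; 35^8 ≡ 11² = 121 ≡ 35; 35^16 ≡ 35² = 1225 ≡ 21; 35^32 ≡ 21² = 441 ≡ 11. Multiply: (-8)^33 ≡ 35^32 × 35^1 ≡ 11 × 35 (mod 43): 11 × 35 = 385 ≡ 41. So (-8)^33 ≡ 41 (mod 43).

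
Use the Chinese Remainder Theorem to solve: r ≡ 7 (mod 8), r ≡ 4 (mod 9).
M = 8 × 9 = 72. M₁ = 9, y₁ ≡ 1 (mod 8). M₂ = 8, y₂ ≡ 8 (mod 9). r = 7×9×1 + 4×8×8 ≡ 31 (mod 72)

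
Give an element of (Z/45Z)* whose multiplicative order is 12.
2 has order 12 mod 45 since 2^{12} ≡ 1 (mod 45) and no smaller power works.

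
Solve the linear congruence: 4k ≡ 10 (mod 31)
18

Since gcd(4, 31) = 1 divides 10, a solution exists.
Multiply both sides by the inverse of 4 mod 31:
  4^(-1) mod 31 = 8
  x ≡ 8 × 10 ≡ 80 ≡ 18 (mod 31)
Verification: 4 × 18 = 72 = 2 × 31 + 10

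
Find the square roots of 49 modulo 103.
The square roots of 49 mod 103 are 7 and 96. Verify: 7² = 49 ≡ 49 (mod 103)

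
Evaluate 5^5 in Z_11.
5 = 4 + 1 (binary 101). Repeated squaring mod 11: 5^1 ≡ 5; 5^2 ≡ 5² = 25 ≡ 3; 5^4 ≡ 3² = 9 ≡ 9. Multiply: 5^5 = 5^4 × 5^1 ≡ 9 × 5 (mod 11): 9 × 5 = 45 ≡ 1. So 5^5 ≡ 1 (mod 11).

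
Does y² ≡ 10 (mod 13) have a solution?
By Euler's criterion: 10^{6} ≡ 1 (mod 13). Since this equals 1, 10 is a QR.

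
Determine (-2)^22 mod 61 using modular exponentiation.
Using repeated squaring. (-2) ≡ 59 (mod 61). 22 = 16 + 4 + 2 (binary 10110). Repeated squaring mod 61: 59^1 ≡ 59; 59^2 ≡ 59² = 3481 ≡ 4; 59^4 ≡ 4² = 16 ≡ 16; 59^8 ≡ 16² = 256 ≡ 12; 59^16 ≡ 12² = 144 ≡ 22. Multiply: (-2)^22 ≡ 59^16 × 59^4 × 59^2 ≡ 22 × 16 × 4 (mod 61): 22 × 16 = 352 ≡ 47; 47 × 4 = 188 ≡ 5. So (-2)^22 ≡ 5 (mod 61).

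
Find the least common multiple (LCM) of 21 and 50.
1050

First find GCD(21, 50) using the Euclidean algorithm:
21 = 0 × 50 + 21
50 = 2 × 21 + 8
21 = 2 × 8 + 5
8 = 1 × 5 + 3
5 = 1 × 3 + 2
3 = 1 × 2 + 1
2 = 2 × 1 + 0
GCD(21, 50) = 1

LCM formula: LCM(a, b) = (a × b) / GCD(a, b)
LCM(21, 50) = (21 × 50) / 1
LCM(21, 50) = 1050 / 1
LCM(21, 50) = 1050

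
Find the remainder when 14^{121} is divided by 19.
By Fermat: 14^{18} ≡ 1 (mod 19). 121 = 6×18 + 13. So 14^{121} ≡ 14^{13} ≡ 2 (mod 19)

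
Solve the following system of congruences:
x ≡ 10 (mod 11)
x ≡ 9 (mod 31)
164

Using the Chinese Remainder Theorem:
M = product of moduli = 341
For equation 1: M_1 = 31, 31 ≡ 9 (mod 11), inverse of 31 mod 11 is 5 (check: 9 × 5 = 45 ≡ 1 (mod 11))
For equation 2: M_2 = 11, 11 ≡ 11 (mod 31), inverse of 11 mod 31 is 17 (check: 11 × 17 = 187 ≡ 1 (mod 31))
Combine: x ≡ Σ r_i×M_i×(M_i⁻¹ mod m_i) = 10×31×5 + 9×11×17 = 1550 + 1683 = 3233
3233 mod 341 = 164
x ≡ 164 (mod 341)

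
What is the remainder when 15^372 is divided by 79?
Using Fermat: 15^{78} ≡ 1 (mod 79). 372 ≡ 60 (mod 78). So 15^{372} ≡ 15^{60} ≡ 38 (mod 79)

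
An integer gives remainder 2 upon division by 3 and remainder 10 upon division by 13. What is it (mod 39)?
M = 3 × 13 = 39. M₁ = 13, y₁ ≡ 1 (mod 3). M₂ = 3, y₂ ≡ 9 (mod 13). z = 2×13×1 + 10×3×9 ≡ 23 (mod 39). The smallest positive such number is 23.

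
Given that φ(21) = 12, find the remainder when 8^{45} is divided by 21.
By Euler: 8^{12} ≡ 1 (mod 21) since gcd(8, 21) = 1. 45 = 3×12 + 9. So 8^{45} ≡ 8^{9} ≡ 8 (mod 21)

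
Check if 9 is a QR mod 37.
By Euler's criterion: 9^{18} ≡ 1 (mod 37). Since this equals 1, 9 is a QR.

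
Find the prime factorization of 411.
3 × 137

Divide by primes starting from smallest:
411 ÷ 3 = 137
137 ÷ 137 = 1

411 = 3 × 137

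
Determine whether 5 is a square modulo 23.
By Euler's criterion: 5^{11} ≡ 22 (mod 23). Since this equals -1 (≡ 22), 5 is not a QR.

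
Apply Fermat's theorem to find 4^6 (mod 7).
By Fermat's Little Theorem, 4^{6} ≡ 1 (mod 7) since 7 is prime and gcd(4, 7) = 1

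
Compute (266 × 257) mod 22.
8

(266 × 257) = 68362
68362 mod 22 = 8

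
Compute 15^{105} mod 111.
51

Using successive squaring:
Binary expansion of 105: 1101001
Powers of 15 mod 111 (each is the square of the previous):
  15^1 ≡ 15 (mod 111)
  15^2 ≡ 15² = 225 ≡ 3 (mod 111)
  15^4 ≡ 3² = 9 ≡ 9 (mod 111)
  15^8 ≡ 9² = 81 ≡ 81 (mod 111)
  15^16 ≡ 81² = 6561 ≡ 12 (mod 111)
  15^32 ≡ 12² = 144 ≡ 33 (mod 111)
  15^64 ≡ 33² = 1089 ≡ 90 (mod 111)
105 = 64 + 32 + 8 + 1, so 15^105 = 15^64 × 15^32 × 15^8 × 15^1 ≡ 90 × 33 × 81 × 15 (mod 111)
Multiplying step by step:
  90 × 33 = 2970 ≡ 84 (mod 111)
  84 × 81 = 6804 ≡ 33 (mod 111)
  33 × 15 = 495 ≡ 51 (mod 111)
Result: 15^105 ≡ 51 (mod 111)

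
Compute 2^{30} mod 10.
4

Using successive squaring:
Binary expansion of 30: 11110
Powers of 2 mod 10 (each is the square of the previous):
  2^1 ≡ 2 (mod 10)
  2^2 ≡ 2² = 4 ≡ 4 (mod 10)
  2^4 ≡ 4² = 16 ≡ 6 (mod 10)
  2^8 ≡ 6² = 36 ≡ 6 (mod 10)
  2^16 ≡ 6² = 36 ≡ 6 (mod 10)
30 = 16 + 8 + 4 + 2, so 2^30 = 2^16 × 2^8 × 2^4 × 2^2 ≡ 6 × 6 × 6 × 4 (mod 10)
Multiplying step by step:
  6 × 6 = 36 ≡ 6 (mod 10)
  6 × 6 = 36 ≡ 6 (mod 10)
  6 × 4 = 24 ≡ 4 (mod 10)
Result: 2^30 ≡ 4 (mod 10)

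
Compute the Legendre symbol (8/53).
(8/53) = 8^{26} mod 53 = -1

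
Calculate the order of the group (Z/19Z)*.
18

Prime factorization: 19 = 19
Using the formula φ(n) = n × Π(1 - 1/p) for each prime factor p:
φ(19) = 19 × (1 - 1/19)
φ(19) = 18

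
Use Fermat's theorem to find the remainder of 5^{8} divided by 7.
4

By Fermat's Little Theorem, a^(p-1) ≡ 1 (mod p) for prime p and gcd(a, p) = 1
Here p = 7, so 5^6 ≡ 1 (mod 7)
We can reduce the exponent: 8 mod 6 = 2
So 5^8 ≡ 5^2 (mod 7)
Computing: 5^2 mod 7 = 4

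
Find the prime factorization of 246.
2 × 3 × 41

Divide by primes starting from smallest:
246 ÷ 2 = 123
123 ÷ 3 = 41
41 ÷ 41 = 1

246 = 2 × 3 × 41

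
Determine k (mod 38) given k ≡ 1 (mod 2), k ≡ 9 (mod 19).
9

Using the Chinese Remainder Theorem:
M = product of moduli = 38
For equation 1: M_1 = 19, 19 ≡ 1 (mod 2), inverse of 19 mod 2 is 1 (check: 1 × 1 = 1 ≡ 1 (mod 2))
For equation 2: M_2 = 2, 2 ≡ 2 (mod 19), inverse of 2 mod 19 is 10 (check: 2 × 10 = 20 ≡ 1 (mod 19))
Combine: k ≡ Σ r_i×M_i×(M_i⁻¹ mod m_i) = 1×19×1 + 9×2×10 = 19 + 180 = 199
199 mod 38 = 9
k ≡ 9 (mod 38)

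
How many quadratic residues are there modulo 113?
For prime 113, there are (p-1)/2 = (113-1)/2 = 56 quadratic residues (excluding 0).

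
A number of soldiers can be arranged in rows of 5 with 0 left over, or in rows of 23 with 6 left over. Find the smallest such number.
M = 5 × 23 = 115. M₁ = 23, y₁ ≡ 2 (mod 5). M₂ = 5, y₂ ≡ 14 (mod 23). n = 0×23×2 + 6×5×14 ≡ 75 (mod 115). The smallest positive such number is 75.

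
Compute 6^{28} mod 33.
15

Using successive squaring:
Binary expansion of 28: 11100
Powers of 6 mod 33 (each is the square of the previous):
  6^1 ≡ 6 (mod 33)
  6^2 ≡ 6² = 36 ≡ 3 (mod 33)
  6^4 ≡ 3² = 9 ≡ 9 (mod 33)
  6^8 ≡ 9² = 81 ≡ 15 (mod 33)
  6^16 ≡ 15² = 225 ≡ 27 (mod 33)
28 = 16 + 8 + 4, so 6^28 = 6^16 × 6^8 × 6^4 ≡ 27 × 15 × 9 (mod 33)
Multiplying step by step:
  27 × 15 = 405 ≡ 9 (mod 33)
  9 × 9 = 81 ≡ 15 (mod 33)
Result: 6^28 ≡ 15 (mod 33)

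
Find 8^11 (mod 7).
Using Fermat: 8^{6} ≡ 1 (mod 7). 11 ≡ 5 (mod 6). So 8^{11} ≡ 8^{5} ≡ 1 (mod 7)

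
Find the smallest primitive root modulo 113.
3

A primitive root g modulo p has order p-1 = 112
Prime divisors of 112: [2, 7]
g is a primitive root iff g^(112/q) ≢ 1 (mod 113) for each prime divisor q
Testing small values:
  g = 2: 2^56 ≡ 1, 2^16 ≡ 109 (mod 113) → 2^56 ≡ 1, not primitive root
  g = 3: 3^56 ≡ 112, 3^16 ≡ 49 (mod 113) → none is 1, primitive root!
The smallest primitive root is 3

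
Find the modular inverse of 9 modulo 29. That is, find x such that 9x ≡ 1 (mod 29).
13

Using Extended Euclidean Algorithm:
gcd(9, 29) = 1
Bezout coefficients: 9 × 13 + 29 × -4 = 1
So 9 × 13 ≡ 1 (mod 29)
The inverse is 13 mod 29 = 13
Verification: 9 × 13 = 117 = 4 × 29 + 1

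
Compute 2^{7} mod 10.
8

Using successive squaring:
Binary expansion of 7: 111
Powers of 2 mod 10 (each is the square of the previous):
  2^1 ≡ 2 (mod 10)
  2^2 ≡ 2² = 4 ≡ 4 (mod 10)
  2^4 ≡ 4² = 16 ≡ 6 (mod 10)
7 = 4 + 2 + 1, so 2^7 = 2^4 × 2^2 × 2^1 ≡ 6 × 4 × 2 (mod 10)
Multiplying step by step:
  6 × 4 = 24 ≡ 4 (mod 10)
  4 × 2 = 8 ≡ 8 (mod 10)
Result: 2^7 ≡ 8 (mod 10)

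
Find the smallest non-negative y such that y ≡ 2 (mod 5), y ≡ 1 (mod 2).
7

Using the Chinese Remainder Theorem:
M = product of moduli = 10
For equation 1: M_1 = 2, 2 ≡ 2 (mod 5), inverse of 2 mod 5 is 3 (check: 2 × 3 = 6 ≡ 1 (mod 5))
For equation 2: M_2 = 5, 5 ≡ 1 (mod 2), inverse of 5 mod 2 is 1 (check: 1 × 1 = 1 ≡ 1 (mod 2))
Combine: y ≡ Σ r_i×M_i×(M_i⁻¹ mod m_i) = 2×2×3 + 1×5×1 = 12 + 5 = 17
17 mod 10 = 7
y ≡ 7 (mod 10)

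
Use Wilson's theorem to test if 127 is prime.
(126)! mod 127 = 126. Since 126 ≡ -1 (mod 127), 127 is prime.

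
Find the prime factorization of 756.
2^2 × 3^3 × 7

Divide by primes starting from smallest:
756 ÷ 2 = 378
378 ÷ 2 = 189
189 ÷ 3 = 63
63 ÷ 3 = 21
21 ÷ 3 = 7
7 ÷ 7 = 1

756 = 2^2 × 3^3 × 7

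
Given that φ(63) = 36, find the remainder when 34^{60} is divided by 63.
By Euler: 34^{36} ≡ 1 (mod 63) since gcd(34, 63) = 1. 60 = 1×36 + 24. So 34^{60} ≡ 34^{24} ≡ 1 (mod 63)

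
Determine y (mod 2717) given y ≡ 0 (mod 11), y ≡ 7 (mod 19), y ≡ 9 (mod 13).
1166

Using the Chinese Remainder Theorem:
M = product of moduli = 2717
For equation 1: M_1 = 247, 247 ≡ 5 (mod 11), inverse of 247 mod 11 is 9 (check: 5 × 9 = 45 ≡ 1 (mod 11))
For equation 2: M_2 = 143, 143 ≡ 10 (mod 19), inverse of 143 mod 19 is 2 (check: 10 × 2 = 20 ≡ 1 (mod 19))
For equation 3: M_3 = 209, 209 ≡ 1 (mod 13), inverse of 209 mod 13 is 1 (check: 1 × 1 = 1 ≡ 1 (mod 13))
Combine: y ≡ Σ r_i×M_i×(M_i⁻¹ mod m_i) = 0×247×9 + 7×143×2 + 9×209×1 = 0 + 2002 + 1881 = 3883
3883 mod 2717 = 1166
y ≡ 1166 (mod 2717)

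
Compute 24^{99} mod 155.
54

Using successive squaring:
Binary expansion of 99: 1100011
Powers of 24 mod 155 (each is the square of the previous):
  24^1 ≡ 24 (mod 155)
  24^2 ≡ 24² = 576 ≡ 111 (mod 155)
  24^4 ≡ 111² = 12321 ≡ 76 (mod 155)
  24^8 ≡ 76² = 5776 ≡ 41 (mod 155)
  24^16 ≡ 41² = 1681 ≡ 131 (mod 155)
  24^32 ≡ 131² = 17161 ≡ 111 (mod 155)
  24^64 ≡ 111² = 12321 ≡ 76 (mod 155)
99 = 64 + 32 + 2 + 1, so 24^99 = 24^64 × 24^32 × 24^2 × 24^1 ≡ 76 × 111 × 111 × 24 (mod 155)
Multiplying step by step:
  76 × 111 = 8436 ≡ 66 (mod 155)
  66 × 111 = 7326 ≡ 41 (mod 155)
  41 × 24 = 984 ≡ 54 (mod 155)
Result: 24^99 ≡ 54 (mod 155)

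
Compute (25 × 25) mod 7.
2

(25 × 25) = 625
625 mod 7 = 2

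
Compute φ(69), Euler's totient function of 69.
44

Prime factorization: 69 = 3 × 23
Using the formula φ(n) = n × Π(1 - 1/p) for each prime factor p:
φ(69) = 69 × (1 - 1/3) × (1 - 1/23)
φ(69) = 44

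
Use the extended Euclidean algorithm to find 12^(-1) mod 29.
Extended GCD: 12(-12) + 29(5) = 1. So 12^(-1) ≡ 17 ≡ 17 (mod 29). Verify: 12 × 17 = 204 ≡ 1 (mod 29)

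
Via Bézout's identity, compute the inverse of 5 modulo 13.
Extended GCD: 5(-5) + 13(2) = 1. So 5^(-1) ≡ 8 ≡ 8 (mod 13). Verify: 5 × 8 = 40 ≡ 1 (mod 13)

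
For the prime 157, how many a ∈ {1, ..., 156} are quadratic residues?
For prime 157, there are (p-1)/2 = (157-1)/2 = 78 quadratic residues (excluding 0).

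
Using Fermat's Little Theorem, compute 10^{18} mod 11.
1

By Fermat's Little Theorem, a^(p-1) ≡ 1 (mod p) for prime p and gcd(a, p) = 1
Here p = 11, so 10^10 ≡ 1 (mod 11)
We can reduce the exponent: 18 mod 10 = 8
So 10^18 ≡ 10^8 (mod 11)
Computing: 10^8 mod 11 = 1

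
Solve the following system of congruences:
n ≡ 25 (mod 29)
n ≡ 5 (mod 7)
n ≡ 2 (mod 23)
2693

Using the Chinese Remainder Theorem:
M = product of moduli = 4669
For equation 1: M_1 = 161, 161 ≡ 16 (mod 29), inverse of 161 mod 29 is 20 (check: 16 × 20 = 320 ≡ 1 (mod 29))
For equation 2: M_2 = 667, 667 ≡ 2 (mod 7), inverse of 667 mod 7 is 4 (check: 2 × 4 = 8 ≡ 1 (mod 7))
For equation 3: M_3 = 203, 203 ≡ 19 (mod 23), inverse of 203 mod 23 is 17 (check: 19 × 17 = 323 ≡ 1 (mod 23))
Combine: n ≡ Σ r_i×M_i×(M_i⁻¹ mod m_i) = 25×161×20 + 5×667×4 + 2×203×17 = 80500 + 13340 + 6902 = 100742
100742 mod 4669 = 2693
n ≡ 2693 (mod 4669)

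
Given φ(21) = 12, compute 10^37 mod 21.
By Euler: 10^{12} ≡ 1 (mod 21) since gcd(10, 21) = 1. 37 = 3×12 + 1. So 10^{37} ≡ 10^{1} ≡ 10 (mod 21)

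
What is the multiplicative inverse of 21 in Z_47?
9

Using Extended Euclidean Algorithm:
gcd(21, 47) = 1
Bezout coefficients: 21 × 9 + 47 × -4 = 1
So 21 × 9 ≡ 1 (mod 47)
The inverse is 9 mod 47 = 9
Verification: 21 × 9 = 189 = 4 × 47 + 1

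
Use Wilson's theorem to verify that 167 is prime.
(166)! mod 167 = 166. Since this equals -1 (mod 167), Wilson confirms 167 is prime.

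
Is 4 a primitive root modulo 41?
p - 1 = 40 has prime divisors 2, 5. Check 4^(40/q) mod 41 for each: 4^(40/2) = 4^20 ≡ 1, 4^(40/5) = 4^8 ≡ 18 (mod 41). Since 4^20 ≡ 1 (mod 41), the order of 4 divides 20 (in fact the order is 10) ≠ 40, so it is not a primitive root.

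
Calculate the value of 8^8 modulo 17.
8 = 8 (binary 1000). Repeated squaring mod 17: 8^1 ≡ 8; 8^2 ≡ 8² = 64 ≡ 13; 8^4 ≡ 13² = 169 ≡ 16; 8^8 ≡ 16² = 256 ≡ 1. So 8^8 ≡ 1 (mod 17).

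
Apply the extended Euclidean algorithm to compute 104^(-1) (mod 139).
Extended GCD: 104(-4) + 139(3) = 1. So 104^(-1) ≡ 135 ≡ 135 (mod 139). Verify: 104 × 135 = 14040 ≡ 1 (mod 139)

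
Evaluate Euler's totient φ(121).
110

Prime factorization: 121 = 11^2
Using the formula φ(n) = n × Π(1 - 1/p) for each prime factor p:
φ(121) = 121 × (1 - 1/11)
φ(121) = 110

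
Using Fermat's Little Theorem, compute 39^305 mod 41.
By Fermat: 39^{40} ≡ 1 (mod 41). 305 = 7×40 + 25. So 39^{305} ≡ 39^{25} ≡ 9 (mod 41)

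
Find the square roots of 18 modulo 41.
The square roots of 18 mod 41 are 10 and 31. Verify: 10² = 100 ≡ 18 (mod 41)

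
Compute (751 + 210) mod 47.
21

(751 + 210) = 961
961 mod 47 = 21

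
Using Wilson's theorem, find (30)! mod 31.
By Wilson's theorem, (30)! ≡ -1 ≡ 30 (mod 31)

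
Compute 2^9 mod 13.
9 = 8 + 1 (binary 1001). Repeated squaring mod 13: 2^1 ≡ 2; 2^2 ≡ 2² = 4 ≡ 4; 2^4 ≡ 4² = 16 ≡ 3; 2^8 ≡ 3² = 9 ≡ 9. Multiply: 2^9 = 2^8 × 2^1 ≡ 9 × 2 (mod 13): 9 × 2 = 18 ≡ 5. So 2^9 ≡ 5 (mod 13).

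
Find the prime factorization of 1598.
2 × 17 × 47

Divide by primes starting from smallest:
1598 ÷ 2 = 799
799 ÷ 17 = 47
47 ÷ 47 = 1

1598 = 2 × 17 × 47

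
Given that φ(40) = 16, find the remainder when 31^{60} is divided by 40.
By Euler: 31^{16} ≡ 1 (mod 40) since gcd(31, 40) = 1. 60 = 3×16 + 12. So 31^{60} ≡ 31^{12} ≡ 1 (mod 40)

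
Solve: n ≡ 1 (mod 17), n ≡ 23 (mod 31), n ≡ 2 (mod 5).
M = 17 × 31 × 5 = 2635. M₁ = 155, y₁ ≡ 9 (mod 17). M₂ = 85, y₂ ≡ 27 (mod 31). M₃ = 527, y₃ ≡ 3 (mod 5). n = 1×155×9 + 23×85×27 + 2×527×3 ≡ 2007 (mod 2635)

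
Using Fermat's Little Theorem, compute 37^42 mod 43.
By Fermat's Little Theorem, 37^{42} ≡ 1 (mod 43) since 43 is prime and gcd(37, 43) = 1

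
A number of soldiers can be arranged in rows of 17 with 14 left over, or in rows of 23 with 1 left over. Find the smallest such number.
M = 17 × 23 = 391. M₁ = 23, y₁ ≡ 3 (mod 17). M₂ = 17, y₂ ≡ 19 (mod 23). n = 14×23×3 + 1×17×19 ≡ 116 (mod 391). The smallest positive such number is 116.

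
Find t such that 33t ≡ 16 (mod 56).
48

Since gcd(33, 56) = 1 divides 16, a solution exists.
Multiply both sides by the inverse of 33 mod 56:
  33^(-1) mod 56 = 17
  x ≡ 17 × 16 ≡ 272 ≡ 48 (mod 56)
Verification: 33 × 48 = 1584 = 28 × 56 + 16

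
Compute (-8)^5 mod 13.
(-8) ≡ 5 (mod 13). 5 = 4 + 1 (binary 101). Repeated squaring mod 13: 5^1 ≡ 5; 5^2 ≡ 5² = 25 ≡ 12; 5^4 ≡ 12² = 144 ≡ 1. Multiply: (-8)^5 ≡ 5^4 × 5^1 ≡ 1 × 5 (mod 13): 1 × 5 = 5 ≡ 5. So (-8)^5 ≡ 5 (mod 13).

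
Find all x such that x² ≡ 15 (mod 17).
The square roots of 15 mod 17 are 7 and 10. Verify: 7² = 49 ≡ 15 (mod 17)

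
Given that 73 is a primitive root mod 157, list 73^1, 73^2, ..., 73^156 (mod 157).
g^1, g^2, ..., g^{156} mod 157: {73, 148, 128, 81, 104, 56, 6, 124, 103, 140, 15, 153, 22, 36, 116, 147, 55, 90, 133, 132, 59, 68, 97, 16, 69, 13, 7, 40, 94, 111, 96, 100, 78, 42, 83, 93, 38, 105, 129, 154, 95, 27, 87, 71, 2, 146, 139, 99, 5, 51, 112, 12, 91, 49, 123, 30, 149, 44, 72, 75, 137, 110, 23, 109, 107, 118, 136, 37, 32, 138, 26, 14, 80, 31, 65, 35, 43, 156, 84, 9, 29, 76, 53, 101, 151, 33, 54, 17, 142, 4, 135, 121, 41, 10, 102, 67, 24, 25, 98, 89, 60, 141, 88, 144, 150, 117, 63, 46, 61, 57, 79, 115, 74, 64, 119, 52, 28, 3, 62, 130, 70, 86, 155, 11, 18, 58, 152, 106, 45, 145, 66, 108, 34, 127, 8, 113, 85, 82, 20, 47, 134, 48, 50, 39, 21, 120, 125, 19, 131, 143, 77, 126, 92, 122, 114, 1}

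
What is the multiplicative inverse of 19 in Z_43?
19^(-1) ≡ 34 (mod 43). Verification: 19 × 34 = 646 ≡ 1 (mod 43)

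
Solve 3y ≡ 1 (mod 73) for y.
49

Using Extended Euclidean Algorithm:
gcd(3, 73) = 1
Bezout coefficients: 3 × -24 + 73 × 1 = 1
So 3 × -24 ≡ 1 (mod 73)
The inverse is -24 mod 73 = 49
Verification: 3 × 49 = 147 = 2 × 73 + 1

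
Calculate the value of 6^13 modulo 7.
Using Fermat: 6^{6} ≡ 1 (mod 7). 13 ≡ 1 (mod 6). So 6^{13} ≡ 6^{1} ≡ 6 (mod 7)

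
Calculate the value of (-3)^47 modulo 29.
Using Fermat: (-3)^{28} ≡ 1 (mod 29). 47 ≡ 19 (mod 28). So (-3)^{47} ≡ (-3)^{19} ≡ 11 (mod 29)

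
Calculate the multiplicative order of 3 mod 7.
Powers of 3 mod 7: 3^1≡3, 3^2≡2, 3^3≡6, 3^4≡4, 3^5≡5, 3^6≡1. Order = 6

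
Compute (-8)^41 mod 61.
Using repeated squaring. (-8) ≡ 53 (mod 61). 41 = 32 + 8 + 1 (binary 101001). Repeated squaring mod 61: 53^1 ≡ 53; 53^2 ≡ 53² = 2809 ≡ 3; 53^4 ≡ 3² = 9 ≡ 9; 53^8 ≡ 9² = 81 ≡ 20; 53^16 ≡ 20² = 400 ≡ 34; 53^32 ≡ 34² = 1156 ≡ 58. Multiply: (-8)^41 ≡ 53^32 × 53^8 × 53^1 ≡ 58 × 20 × 53 (mod 61): 58 × 20 = 1160 ≡ 1; 1 × 53 = 53 ≡ 53. So (-8)^41 ≡ 53 (mod 61).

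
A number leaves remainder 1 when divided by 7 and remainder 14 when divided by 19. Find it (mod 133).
M = 7 × 19 = 133. M₁ = 19, y₁ ≡ 3 (mod 7). M₂ = 7, y₂ ≡ 11 (mod 19). k = 1×19×3 + 14×7×11 ≡ 71 (mod 133)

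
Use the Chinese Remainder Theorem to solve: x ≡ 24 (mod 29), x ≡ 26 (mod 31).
894

Using the Chinese Remainder Theorem:
M = product of moduli = 899
For equation 1: M_1 = 31, 31 ≡ 2 (mod 29), inverse of 31 mod 29 is 15 (check: 2 × 15 = 30 ≡ 1 (mod 29))
For equation 2: M_2 = 29, 29 ≡ 29 (mod 31), inverse of 29 mod 31 is 15 (check: 29 × 15 = 435 ≡ 1 (mod 31))
Combine: x ≡ Σ r_i×M_i×(M_i⁻¹ mod m_i) = 24×31×15 + 26×29×15 = 11160 + 11310 = 22470
22470 mod 899 = 894
x ≡ 894 (mod 899)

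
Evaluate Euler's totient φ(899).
840

Prime factorization: 899 = 29 × 31
Using the formula φ(n) = n × Π(1 - 1/p) for each prime factor p:
φ(899) = 899 × (1 - 1/29) × (1 - 1/31)
φ(899) = 840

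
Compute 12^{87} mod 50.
8

Using successive squaring:
Binary expansion of 87: 1010111
Powers of 12 mod 50 (each is the square of the previous):
  12^1 ≡ 12 (mod 50)
  12^2 ≡ 12² = 144 ≡ 44 (mod 50)
  12^4 ≡ 44² = 1936 ≡ 36 (mod 50)
  12^8 ≡ 36² = 1296 ≡ 46 (mod 50)
  12^16 ≡ 46² = 2116 ≡ 16 (mod 50)
  12^32 ≡ 16² = 256 ≡ 6 (mod 50)
  12^64 ≡ 6² = 36 ≡ 36 (mod 50)
87 = 64 + 16 + 4 + 2 + 1, so 12^87 = 12^64 × 12^16 × 12^4 × 12^2 × 12^1 ≡ 36 × 16 × 36 × 44 × 12 (mod 50)
Multiplying step by step:
  36 × 16 = 576 ≡ 26 (mod 50)
  26 × 36 = 936 ≡ 36 (mod 50)
  36 × 44 = 1584 ≡ 34 (mod 50)
  34 × 12 = 408 ≡ 8 (mod 50)
Result: 12^87 ≡ 8 (mod 50)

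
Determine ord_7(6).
Powers of 6 mod 7: 6^1≡6, 6^2≡1. Order = 2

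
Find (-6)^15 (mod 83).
Using repeated squaring. (-6) ≡ 77 (mod 83). 15 = 8 + 4 + 2 + 1 (binary 1111). Repeated squaring mod 83: 77^1 ≡ 77; 77^2 ≡ 77² = 5929 ≡ 36; 77^4 ≡ 36² = 1296 ≡ 51; 77^8 ≡ 51² = 2601 ≡ 28. Multiply: (-6)^15 ≡ 77^8 × 77^4 × 77^2 × 77^1 ≡ 28 × 51 × 36 × 77 (mod 83): 28 × 51 = 1428 ≡ 17; 17 × 36 = 612 ≡ 31; 31 × 77 = 2387 ≡ 63. So (-6)^15 ≡ 63 (mod 83).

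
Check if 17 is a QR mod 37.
By Euler's criterion: 17^{18} ≡ 36 (mod 37). Since this equals -1 (≡ 36), 17 is not a QR.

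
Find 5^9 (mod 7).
9 = 8 + 1 (binary 1001). Repeated squaring mod 7: 5^1 ≡ 5; 5^2 ≡ 5² = 25 ≡ 4; 5^4 ≡ 4² = 16 ≡ 2; 5^8 ≡ 2² = 4 ≡ 4. Multiply: 5^9 = 5^8 × 5^1 ≡ 4 × 5 (mod 7): 4 × 5 = 20 ≡ 6. So 5^9 ≡ 6 (mod 7).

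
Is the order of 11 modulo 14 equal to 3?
Yes, ord_14(11) = 3.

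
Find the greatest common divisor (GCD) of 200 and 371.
1

Using the Euclidean algorithm:
200 = 0 × 371 + 200
371 = 1 × 200 + 171
200 = 1 × 171 + 29
171 = 5 × 29 + 26
29 = 1 × 26 + 3
26 = 8 × 3 + 2
3 = 1 × 2 + 1
2 = 2 × 1 + 0

GCD(200, 371) = 1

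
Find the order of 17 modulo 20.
Powers of 17 mod 20: 17^1≡17, 17^2≡9, 17^3≡13, 17^4≡1. Order = 4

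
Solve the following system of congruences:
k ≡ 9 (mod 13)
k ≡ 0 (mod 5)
35

Using the Chinese Remainder Theorem:
M = product of moduli = 65
For equation 1: M_1 = 5, 5 ≡ 5 (mod 13), inverse of 5 mod 13 is 8 (check: 5 × 8 = 40 ≡ 1 (mod 13))
For equation 2: M_2 = 13, 13 ≡ 3 (mod 5), inverse of 13 mod 5 is 2 (check: 3 × 2 = 6 ≡ 1 (mod 5))
Combine: k ≡ Σ r_i×M_i×(M_i⁻¹ mod m_i) = 9×5×8 + 0×13×2 = 360 + 0 = 360
360 mod 65 = 35
k ≡ 35 (mod 65)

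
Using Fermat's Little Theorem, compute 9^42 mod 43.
By Fermat's Little Theorem, 9^{42} ≡ 1 (mod 43) since 43 is prime and gcd(9, 43) = 1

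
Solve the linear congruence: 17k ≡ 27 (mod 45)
36

Since gcd(17, 45) = 1 divides 27, a solution exists.
Multiply both sides by the inverse of 17 mod 45:
  17^(-1) mod 45 = 8
  x ≡ 8 × 27 ≡ 216 ≡ 36 (mod 45)
Verification: 17 × 36 = 612 = 13 × 45 + 27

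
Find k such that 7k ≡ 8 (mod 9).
5

Since gcd(7, 9) = 1 divides 8, a solution exists.
Multiply both sides by the inverse of 7 mod 9:
  7^(-1) mod 9 = 4
  x ≡ 4 × 8 ≡ 32 ≡ 5 (mod 9)
Verification: 7 × 5 = 35 = 3 × 9 + 8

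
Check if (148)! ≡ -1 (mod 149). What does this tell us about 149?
(148)! mod 149 = 148. Since this equals -1 (mod 149), Wilson confirms 149 is prime.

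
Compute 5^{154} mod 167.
89

Using successive squaring:
Binary expansion of 154: 10011010
Powers of 5 mod 167 (each is the square of the previous):
  5^1 ≡ 5 (mod 167)
  5^2 ≡ 5² = 25 ≡ 25 (mod 167)
  5^4 ≡ 25² = 625 ≡ 124 (mod 167)
  5^8 ≡ 124² = 15376 ≡ 12 (mod 167)
  5^16 ≡ 12² = 144 ≡ 144 (mod 167)
  5^32 ≡ 144² = 20736 ≡ 28 (mod 167)
  5^64 ≡ 28² = 784 ≡ 116 (mod 167)
  5^128 ≡ 116² = 13456 ≡ 96 (mod 167)
154 = 128 + 16 + 8 + 2, so 5^154 = 5^128 × 5^16 × 5^8 × 5^2 ≡ 96 × 144 × 12 × 25 (mod 167)
Multiplying step by step:
  96 × 144 = 13824 ≡ 130 (mod 167)
  130 × 12 = 1560 ≡ 57 (mod 167)
  57 × 25 = 1425 ≡ 89 (mod 167)
Result: 5^154 ≡ 89 (mod 167)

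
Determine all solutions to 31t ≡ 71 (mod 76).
17

Since gcd(31, 76) = 1 divides 71, a solution exists.
Multiply both sides by the inverse of 31 mod 76:
  31^(-1) mod 76 = 27
  x ≡ 27 × 71 ≡ 1917 ≡ 17 (mod 76)
Verification: 31 × 17 = 527 = 6 × 76 + 71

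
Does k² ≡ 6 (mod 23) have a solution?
By Euler's criterion: 6^{11} ≡ 1 (mod 23). Since this equals 1, 6 is a QR.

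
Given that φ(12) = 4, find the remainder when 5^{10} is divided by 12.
By Euler: 5^{4} ≡ 1 (mod 12) since gcd(5, 12) = 1. 10 = 2×4 + 2. So 5^{10} ≡ 5^{2} ≡ 1 (mod 12)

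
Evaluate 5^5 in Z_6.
5 = 4 + 1 (binary 101). Repeated squaring mod 6: 5^1 ≡ 5; 5^2 ≡ 5² = 25 ≡ 1; 5^4 ≡ 1² = 1 ≡ 1. Multiply: 5^5 = 5^4 × 5^1 ≡ 1 × 5 (mod 6): 1 × 5 = 5 ≡ 5. So 5^5 ≡ 5 (mod 6).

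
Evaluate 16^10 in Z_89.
10 = 8 + 2 (binary 1010). Repeated squaring mod 89: 16^1 ≡ 16; 16^2 ≡ 16² = 256 ≡ 78; 16^4 ≡ 78² = 6084 ≡ 32; 16^8 ≡ 32² = 1024 ≡ 45. Multiply: 16^10 = 16^8 × 16^2 ≡ 45 × 78 (mod 89): 45 × 78 = 3510 ≡ 39. So 16^10 ≡ 39 (mod 89).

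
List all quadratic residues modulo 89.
QRs mod 89: {1, 2, 4, 5, 8, 9, 10, 11, 16, 17, 18, 20, 21, 22, 25, 32, 34, 36, 39, 40, 42, 44, 45, 47, 49, 50, 53, 55, 57, 64, 67, 68, 69, 71, 72, 73, 78, 79, 80, 81, 84, 85, 87, 88}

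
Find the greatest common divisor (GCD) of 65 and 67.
1

Using the Euclidean algorithm:
65 = 0 × 67 + 65
67 = 1 × 65 + 2
65 = 32 × 2 + 1
2 = 2 × 1 + 0

GCD(65, 67) = 1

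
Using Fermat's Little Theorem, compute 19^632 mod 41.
By Fermat: 19^{40} ≡ 1 (mod 41). 632 ≡ 32 (mod 40). So 19^{632} ≡ 19^{32} ≡ 10 (mod 41)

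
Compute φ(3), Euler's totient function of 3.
2

Prime factorization: 3 = 3
Using the formula φ(n) = n × Π(1 - 1/p) for each prime factor p:
φ(3) = 3 × (1 - 1/3)
φ(3) = 2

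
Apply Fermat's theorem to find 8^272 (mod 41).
By Fermat: 8^{40} ≡ 1 (mod 41). 272 = 6×40 + 32. So 8^{272} ≡ 8^{32} ≡ 18 (mod 41)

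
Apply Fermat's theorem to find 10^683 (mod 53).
By Fermat: 10^{52} ≡ 1 (mod 53). 683 ≡ 7 (mod 52). So 10^{683} ≡ 10^{7} ≡ 13 (mod 53)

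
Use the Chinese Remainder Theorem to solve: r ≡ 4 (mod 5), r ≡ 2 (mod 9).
M = 5 × 9 = 45. M₁ = 9, y₁ ≡ 4 (mod 5). M₂ = 5, y₂ ≡ 2 (mod 9). r = 4×9×4 + 2×5×2 ≡ 29 (mod 45)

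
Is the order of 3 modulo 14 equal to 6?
Yes, ord_14(3) = 6.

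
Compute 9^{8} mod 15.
6

Using successive squaring:
Binary expansion of 8: 1000
Powers of 9 mod 15 (each is the square of the previous):
  9^1 ≡ 9 (mod 15)
  9^2 ≡ 9² = 81 ≡ 6 (mod 15)
  9^4 ≡ 6² = 36 ≡ 6 (mod 15)
  9^8 ≡ 6² = 36 ≡ 6 (mod 15)
8 is a power of 2, so 9^8 is the last square: ≡ 6 (mod 15)
Result: 9^8 ≡ 6 (mod 15)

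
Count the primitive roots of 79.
24

The number of primitive roots modulo p is φ(p-1) = φ(78)
φ(78) = 24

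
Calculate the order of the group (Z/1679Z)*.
1584

Prime factorization: 1679 = 23 × 73
Using the formula φ(n) = n × Π(1 - 1/p) for each prime factor p:
φ(1679) = 1679 × (1 - 1/23) × (1 - 1/73)
φ(1679) = 1584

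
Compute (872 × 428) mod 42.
4

(872 × 428) = 373216
373216 mod 42 = 4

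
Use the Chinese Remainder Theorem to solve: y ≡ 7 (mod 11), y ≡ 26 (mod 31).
150

Using the Chinese Remainder Theorem:
M = product of moduli = 341
For equation 1: M_1 = 31, 31 ≡ 9 (mod 11), inverse of 31 mod 11 is 5 (check: 9 × 5 = 45 ≡ 1 (mod 11))
For equation 2: M_2 = 11, 11 ≡ 11 (mod 31), inverse of 11 mod 31 is 17 (check: 11 × 17 = 187 ≡ 1 (mod 31))
Combine: y ≡ Σ r_i×M_i×(M_i⁻¹ mod m_i) = 7×31×5 + 26×11×17 = 1085 + 4862 = 5947
5947 mod 341 = 150
y ≡ 150 (mod 341)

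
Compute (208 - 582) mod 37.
33

(208 - 582) = -374
-374 mod 37 = 33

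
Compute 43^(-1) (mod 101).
47

Using Extended Euclidean Algorithm:
gcd(43, 101) = 1
Bezout coefficients: 43 × 47 + 101 × -20 = 1
So 43 × 47 ≡ 1 (mod 101)
The inverse is 47 mod 101 = 47
Verification: 43 × 47 = 2021 = 20 × 101 + 1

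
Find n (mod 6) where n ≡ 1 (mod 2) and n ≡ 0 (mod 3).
M = 2 × 3 = 6. M₁ = 3, y₁ ≡ 1 (mod 2). M₂ = 2, y₂ ≡ 2 (mod 3). n = 1×3×1 + 0×2×2 ≡ 3 (mod 6)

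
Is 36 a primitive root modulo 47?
No

To verify, check if 36^(46/q) ≢ 1 (mod 47) for each prime divisor q of 46
Divisors of 46 = 46: [1, 2, 23, 46]
  36^(46/2) = 36^23 ≡ 1 (mod 47)
  36^(46/23) = 36^2 ≡ 27 (mod 47)
Conclusion: 36 is not a primitive root modulo 47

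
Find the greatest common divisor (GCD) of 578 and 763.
1

Using the Euclidean algorithm:
578 = 0 × 763 + 578
763 = 1 × 578 + 185
578 = 3 × 185 + 23
185 = 8 × 23 + 1
23 = 23 × 1 + 0

GCD(578, 763) = 1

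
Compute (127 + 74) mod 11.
3

(127 + 74) = 201
201 mod 11 = 3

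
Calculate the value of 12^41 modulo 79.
Using repeated squaring. 41 = 32 + 8 + 1 (binary 101001). Repeated squaring mod 79: 12^1 ≡ 12; 12^2 ≡ 12² = 144 ≡ 65; 12^4 ≡ 65² = 4225 ≡ 38; 12^8 ≡ 38² = 1444 ≡ 22; 12^16 ≡ 22² = 484 ≡ 10; 12^32 ≡ 10² = 100 ≡ 21. Multiply: 12^41 = 12^32 × 12^8 × 12^1 ≡ 21 × 22 × 12 (mod 79): 21 × 22 = 462 ≡ 67; 67 × 12 = 804 ≡ 14. So 12^41 ≡ 14 (mod 79).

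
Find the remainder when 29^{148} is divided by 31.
By Fermat: 29^{30} ≡ 1 (mod 31). 148 = 4×30 + 28. So 29^{148} ≡ 29^{28} ≡ 8 (mod 31)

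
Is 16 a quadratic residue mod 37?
By Euler's criterion: 16^{18} ≡ 1 (mod 37). Since this equals 1, 16 is a QR.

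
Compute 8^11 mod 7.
Using Fermat: 8^{6} ≡ 1 (mod 7). 11 ≡ 5 (mod 6). So 8^{11} ≡ 8^{5} ≡ 1 (mod 7)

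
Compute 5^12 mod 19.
Using repeated squaring. 12 = 8 + 4 (binary 1100). Repeated squaring mod 19: 5^1 ≡ 5; 5^2 ≡ 5² = 25 ≡ 6; 5^4 ≡ 6² = 36 ≡ 17; 5^8 ≡ 17² = 289 ≡ 4. Multiply: 5^12 = 5^8 × 5^4 ≡ 4 × 17 (mod 19): 4 × 17 = 68 ≡ 11. So 5^12 ≡ 11 (mod 19).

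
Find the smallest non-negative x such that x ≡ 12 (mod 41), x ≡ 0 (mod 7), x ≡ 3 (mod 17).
1652

Using the Chinese Remainder Theorem:
M = product of moduli = 4879
For equation 1: M_1 = 119, 119 ≡ 37 (mod 41), inverse of 119 mod 41 is 10 (check: 37 × 10 = 370 ≡ 1 (mod 41))
For equation 2: M_2 = 697, 697 ≡ 4 (mod 7), inverse of 697 mod 7 is 2 (check: 4 × 2 = 8 ≡ 1 (mod 7))
For equation 3: M_3 = 287, 287 ≡ 15 (mod 17), inverse of 287 mod 17 is 8 (check: 15 × 8 = 120 ≡ 1 (mod 17))
Combine: x ≡ Σ r_i×M_i×(M_i⁻¹ mod m_i) = 12×119×10 + 0×697×2 + 3×287×8 = 14280 + 0 + 6888 = 21168
21168 mod 4879 = 1652
x ≡ 1652 (mod 4879)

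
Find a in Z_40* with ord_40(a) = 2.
19 has order 2 mod 40 since 19^{2} ≡ 1 (mod 40) and no smaller power works.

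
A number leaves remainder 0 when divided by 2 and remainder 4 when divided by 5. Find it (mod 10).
M = 2 × 5 = 10. M₁ = 5, y₁ ≡ 1 (mod 2). M₂ = 2, y₂ ≡ 3 (mod 5). z = 0×5×1 + 4×2×3 ≡ 4 (mod 10)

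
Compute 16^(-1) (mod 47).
16^(-1) ≡ 3 (mod 47). Verification: 16 × 3 = 48 ≡ 1 (mod 47)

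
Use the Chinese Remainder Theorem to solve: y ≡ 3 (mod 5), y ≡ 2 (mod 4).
M = 5 × 4 = 20. M₁ = 4, y₁ ≡ 4 (mod 5). M₂ = 5, y₂ ≡ 1 (mod 4). y = 3×4×4 + 2×5×1 ≡ 18 (mod 20)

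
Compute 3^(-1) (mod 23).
3^(-1) ≡ 8 (mod 23). Verification: 3 × 8 = 24 ≡ 1 (mod 23)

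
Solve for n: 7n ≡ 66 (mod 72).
30

Since gcd(7, 72) = 1 divides 66, a solution exists.
Multiply both sides by the inverse of 7 mod 72:
  7^(-1) mod 72 = 31
  x ≡ 31 × 66 ≡ 2046 ≡ 30 (mod 72)
Verification: 7 × 30 = 210 = 2 × 72 + 66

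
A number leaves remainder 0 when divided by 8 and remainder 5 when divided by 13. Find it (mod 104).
M = 8 × 13 = 104. M₁ = 13, y₁ ≡ 5 (mod 8). M₂ = 8, y₂ ≡ 5 (mod 13). m = 0×13×5 + 5×8×5 ≡ 96 (mod 104)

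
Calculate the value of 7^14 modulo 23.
Using repeated squaring. 14 = 8 + 4 + 2 (binary 1110). Repeated squaring mod 23: 7^1 ≡ 7; 7^2 ≡ 7² = 49 ≡ 3; 7^4 ≡ 3² = 9 ≡ 9; 7^8 ≡ 9² = 81 ≡ 12. Multiply: 7^14 = 7^8 × 7^4 × 7^2 ≡ 12 × 9 × 3 (mod 23): 12 × 9 = 108 ≡ 16; 16 × 3 = 48 ≡ 2. So 7^14 ≡ 2 (mod 23).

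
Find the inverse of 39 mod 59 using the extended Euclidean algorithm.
Extended GCD: 39(-3) + 59(2) = 1. So 39^(-1) ≡ 56 ≡ 56 (mod 59). Verify: 39 × 56 = 2184 ≡ 1 (mod 59)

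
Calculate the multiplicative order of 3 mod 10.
Powers of 3 mod 10: 3^1≡3, 3^2≡9, 3^3≡7, 3^4≡1. Order = 4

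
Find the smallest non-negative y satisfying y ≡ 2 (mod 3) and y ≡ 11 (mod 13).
M = 3 × 13 = 39. M₁ = 13, y₁ ≡ 1 (mod 3). M₂ = 3, y₂ ≡ 9 (mod 13). y = 2×13×1 + 11×3×9 ≡ 11 (mod 39)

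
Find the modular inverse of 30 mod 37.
30^(-1) ≡ 21 (mod 37). Verification: 30 × 21 = 630 ≡ 1 (mod 37)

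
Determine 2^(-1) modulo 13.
2^(-1) ≡ 7 (mod 13). Verification: 2 × 7 = 14 ≡ 1 (mod 13)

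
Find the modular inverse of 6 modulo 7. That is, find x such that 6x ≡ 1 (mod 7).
6

Using Extended Euclidean Algorithm:
gcd(6, 7) = 1
Bezout coefficients: 6 × -1 + 7 × 1 = 1
So 6 × -1 ≡ 1 (mod 7)
The inverse is -1 mod 7 = 6
Verification: 6 × 6 = 36 = 5 × 7 + 1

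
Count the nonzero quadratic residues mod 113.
For prime 113, there are (p-1)/2 = (113-1)/2 = 56 quadratic residues (excluding 0).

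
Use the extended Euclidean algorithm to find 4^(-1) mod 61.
Extended GCD: 4(-15) + 61(1) = 1. So 4^(-1) ≡ 46 ≡ 46 (mod 61). Verify: 4 × 46 = 184 ≡ 1 (mod 61)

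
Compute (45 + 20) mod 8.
1

(45 + 20) = 65
65 mod 8 = 1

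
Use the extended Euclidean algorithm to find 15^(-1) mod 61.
Extended GCD: 15(-4) + 61(1) = 1. So 15^(-1) ≡ 57 ≡ 57 (mod 61). Verify: 15 × 57 = 855 ≡ 1 (mod 61)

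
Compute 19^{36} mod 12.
1

Using successive squaring:
Binary expansion of 36: 100100
Powers of 19 mod 12 (each is the square of the previous):
  19^1 ≡ 7 (mod 12)
  19^2 ≡ 7² = 49 ≡ 1 (mod 12)
  19^4 ≡ 1² = 1 ≡ 1 (mod 12)
  19^8 ≡ 1² = 1 ≡ 1 (mod 12)
  19^16 ≡ 1² = 1 ≡ 1 (mod 12)
  19^32 ≡ 1² = 1 ≡ 1 (mod 12)
36 = 32 + 4, so 19^36 = 19^32 × 19^4 ≡ 1 × 1 (mod 12)
Multiplying step by step:
  1 × 1 = 1 ≡ 1 (mod 12)
Result: 19^36 ≡ 1 (mod 12)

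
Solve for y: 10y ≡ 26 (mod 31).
15

Since gcd(10, 31) = 1 divides 26, a solution exists.
Multiply both sides by the inverse of 10 mod 31:
  10^(-1) mod 31 = 28
  x ≡ 28 × 26 ≡ 728 ≡ 15 (mod 31)
Verification: 10 × 15 = 150 = 4 × 31 + 26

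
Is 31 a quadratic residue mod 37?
By Euler's criterion: 31^{18} ≡ 36 (mod 37). Since this equals -1 (≡ 36), 31 is not a QR.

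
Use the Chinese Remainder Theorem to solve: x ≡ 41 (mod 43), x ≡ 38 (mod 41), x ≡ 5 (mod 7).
11436

Using the Chinese Remainder Theorem:
M = product of moduli = 12341
For equation 1: M_1 = 287, 287 ≡ 29 (mod 43), inverse of 287 mod 43 is 3 (check: 29 × 3 = 87 ≡ 1 (mod 43))
For equation 2: M_2 = 301, 301 ≡ 14 (mod 41), inverse of 301 mod 41 is 3 (check: 14 × 3 = 42 ≡ 1 (mod 41))
For equation 3: M_3 = 1763, 1763 ≡ 6 (mod 7), inverse of 1763 mod 7 is 6 (check: 6 × 6 = 36 ≡ 1 (mod 7))
Combine: x ≡ Σ r_i×M_i×(M_i⁻¹ mod m_i) = 41×287×3 + 38×301×3 + 5×1763×6 = 35301 + 34314 + 52890 = 122505
122505 mod 12341 = 11436
x ≡ 11436 (mod 12341)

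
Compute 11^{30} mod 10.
1

Using successive squaring:
Binary expansion of 30: 11110
Powers of 11 mod 10 (each is the square of the previous):
  11^1 ≡ 1 (mod 10)
  11^2 ≡ 1² = 1 ≡ 1 (mod 10)
  11^4 ≡ 1² = 1 ≡ 1 (mod 10)
  11^8 ≡ 1² = 1 ≡ 1 (mod 10)
  11^16 ≡ 1² = 1 ≡ 1 (mod 10)
30 = 16 + 8 + 4 + 2, so 11^30 = 11^16 × 11^8 × 11^4 × 11^2 ≡ 1 × 1 × 1 × 1 (mod 10)
Multiplying step by step:
  1 × 1 = 1 ≡ 1 (mod 10)
  1 × 1 = 1 ≡ 1 (mod 10)
  1 × 1 = 1 ≡ 1 (mod 10)
Result: 11^30 ≡ 1 (mod 10)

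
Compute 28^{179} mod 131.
109

Using successive squaring:
Binary expansion of 179: 10110011
Powers of 28 mod 131 (each is the square of the previous):
  28^1 ≡ 28 (mod 131)
  28^2 ≡ 28² = 784 ≡ 129 (mod 131)
  28^4 ≡ 129² = 16641 ≡ 4 (mod 131)
  28^8 ≡ 4² = 16 ≡ 16 (mod 131)
  28^16 ≡ 16² = 256 ≡ 125 (mod 131)
  28^32 ≡ 125² = 15625 ≡ 36 (mod 131)
  28^64 ≡ 36² = 1296 ≡ 117 (mod 131)
  28^128 ≡ 117² = 13689 ≡ 65 (mod 131)
179 = 128 + 32 + 16 + 2 + 1, so 28^179 = 28^128 × 28^32 × 28^16 × 28^2 × 28^1 ≡ 65 × 36 × 125 × 129 × 28 (mod 131)
Multiplying step by step:
  65 × 36 = 2340 ≡ 113 (mod 131)
  113 × 125 = 14125 ≡ 108 (mod 131)
  108 × 129 = 13932 ≡ 46 (mod 131)
  46 × 28 = 1288 ≡ 109 (mod 131)
Result: 28^179 ≡ 109 (mod 131)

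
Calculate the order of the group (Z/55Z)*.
40

Prime factorization: 55 = 5 × 11
Using the formula φ(n) = n × Π(1 - 1/p) for each prime factor p:
φ(55) = 55 × (1 - 1/5) × (1 - 1/11)
φ(55) = 40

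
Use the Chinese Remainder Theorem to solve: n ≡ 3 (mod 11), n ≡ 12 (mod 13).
M = 11 × 13 = 143. M₁ = 13, y₁ ≡ 6 (mod 11). M₂ = 11, y₂ ≡ 6 (mod 13). n = 3×13×6 + 12×11×6 ≡ 25 (mod 143)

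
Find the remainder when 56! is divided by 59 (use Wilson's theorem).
(58)! = (56)! × (57) × (58) ≡ -1 (mod 59). So (56)! ≡ -1 × [(58)(57)]^(-1) ≡ 29 (mod 59)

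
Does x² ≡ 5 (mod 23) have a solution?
By Euler's criterion: 5^{11} ≡ 22 (mod 23). Since this equals -1 (≡ 22), 5 is not a QR.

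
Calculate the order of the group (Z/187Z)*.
160

Prime factorization: 187 = 11 × 17
Using the formula φ(n) = n × Π(1 - 1/p) for each prime factor p:
φ(187) = 187 × (1 - 1/11) × (1 - 1/17)
φ(187) = 160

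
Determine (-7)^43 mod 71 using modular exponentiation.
Using repeated squaring. (-7) ≡ 64 (mod 71). 43 = 32 + 8 + 2 + 1 (binary 101011). Repeated squaring mod 71: 64^1 ≡ 64; 64^2 ≡ 64² = 4096 ≡ 49; 64^4 ≡ 49² = 2401 ≡ 58; 64^8 ≡ 58² = 3364 ≡ 27; 64^16 ≡ 27² = 729 ≡ 19; 64^32 ≡ 19² = 361 ≡ 6. Multiply: (-7)^43 ≡ 64^32 × 64^8 × 64^2 × 64^1 ≡ 6 × 27 × 49 × 64 (mod 71): 6 × 27 = 162 ≡ 20; 20 × 49 = 980 ≡ 57; 57 × 64 = 3648 ≡ 27. So (-7)^43 ≡ 27 (mod 71).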